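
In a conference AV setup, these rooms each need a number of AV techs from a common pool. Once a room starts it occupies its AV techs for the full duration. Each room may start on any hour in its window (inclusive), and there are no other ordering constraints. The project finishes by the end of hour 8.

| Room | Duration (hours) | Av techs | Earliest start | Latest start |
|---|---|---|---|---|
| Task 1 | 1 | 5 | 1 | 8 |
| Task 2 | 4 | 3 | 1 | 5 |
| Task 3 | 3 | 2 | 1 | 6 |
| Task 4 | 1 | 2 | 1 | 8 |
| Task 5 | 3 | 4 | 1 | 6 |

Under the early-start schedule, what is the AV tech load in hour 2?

At early start, hour 2 has: Task 2, Task 3, Task 5.
Demand: 3 + 2 + 4 = 9.

9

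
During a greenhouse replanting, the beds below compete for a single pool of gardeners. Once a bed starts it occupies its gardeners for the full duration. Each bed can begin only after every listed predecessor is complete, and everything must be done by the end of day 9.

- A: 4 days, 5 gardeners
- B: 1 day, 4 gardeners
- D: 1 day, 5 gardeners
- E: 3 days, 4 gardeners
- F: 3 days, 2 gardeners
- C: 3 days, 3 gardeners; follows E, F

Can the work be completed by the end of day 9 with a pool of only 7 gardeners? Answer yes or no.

The minimum achievable peak is 8; 7 < 8, so no feasible schedule stays within the cap.

no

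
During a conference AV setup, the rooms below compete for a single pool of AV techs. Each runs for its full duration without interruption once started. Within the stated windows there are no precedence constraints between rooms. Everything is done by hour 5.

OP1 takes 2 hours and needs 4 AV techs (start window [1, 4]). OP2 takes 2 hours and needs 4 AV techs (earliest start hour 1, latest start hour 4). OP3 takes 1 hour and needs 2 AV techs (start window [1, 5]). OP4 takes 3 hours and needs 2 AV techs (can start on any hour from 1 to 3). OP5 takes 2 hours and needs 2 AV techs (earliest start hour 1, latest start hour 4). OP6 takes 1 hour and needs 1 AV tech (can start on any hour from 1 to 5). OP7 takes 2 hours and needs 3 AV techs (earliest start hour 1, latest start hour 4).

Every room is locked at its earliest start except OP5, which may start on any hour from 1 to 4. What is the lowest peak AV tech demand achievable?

16

OP5@1: h1:18  h2:15  h3:2  h4:0  h5:0 → peak 18
OP5@2: h1:16  h2:15  h3:4  h4:0  h5:0 → peak 16
OP5@3: h1:16  h2:13  h3:4  h4:2  h5:0 → peak 16
OP5@4: h1:16  h2:13  h3:2  h4:2  h5:2 → peak 16
Best is OP5@2, peak 16.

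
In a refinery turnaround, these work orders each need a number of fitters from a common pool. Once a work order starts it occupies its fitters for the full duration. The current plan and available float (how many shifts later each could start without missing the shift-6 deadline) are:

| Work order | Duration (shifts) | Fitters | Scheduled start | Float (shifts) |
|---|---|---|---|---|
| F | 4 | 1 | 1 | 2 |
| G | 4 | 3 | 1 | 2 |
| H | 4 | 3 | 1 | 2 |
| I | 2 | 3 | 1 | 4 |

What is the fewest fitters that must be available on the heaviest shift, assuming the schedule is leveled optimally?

Early-start (F@1, G@1, H@1, I@1) gives peak 10: s1:10  s2:10  s3:7  s4:7  s5:0  s6:0.
Shift I→5.
Schedule F@1, G@1, H@1, I@5: s1:7  s2:7  s3:7  s4:7  s5:3  s6:3 — peak 7.

7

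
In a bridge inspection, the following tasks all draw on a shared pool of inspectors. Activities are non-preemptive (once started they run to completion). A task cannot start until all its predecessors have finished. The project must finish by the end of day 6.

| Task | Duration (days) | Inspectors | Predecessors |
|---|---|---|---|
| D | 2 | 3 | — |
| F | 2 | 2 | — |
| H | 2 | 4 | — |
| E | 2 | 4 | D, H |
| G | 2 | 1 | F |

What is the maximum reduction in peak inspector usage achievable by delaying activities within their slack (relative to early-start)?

Early-start peak: d1:9  d2:9  d3:5  d4:5  d5:0  d6:0 ⇒ 9.
Leveled (D@1, F@1, H@3, E@5, G@3): d1:5  d2:5  d3:5  d4:5  d5:4  d6:4 ⇒ 5.
Reduction 9 − 5 = 4.

4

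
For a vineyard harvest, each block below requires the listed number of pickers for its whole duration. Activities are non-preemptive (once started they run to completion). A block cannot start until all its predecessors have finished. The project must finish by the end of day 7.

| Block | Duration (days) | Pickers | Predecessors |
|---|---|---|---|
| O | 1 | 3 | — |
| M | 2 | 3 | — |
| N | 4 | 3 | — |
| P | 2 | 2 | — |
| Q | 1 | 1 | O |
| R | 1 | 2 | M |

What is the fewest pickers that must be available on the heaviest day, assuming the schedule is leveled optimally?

Early-start (O@1, M@1, N@1, P@1, Q@2, R@3) gives peak 11: d1:11  d2:9  d3:5  d4:3  d5:0  d6:0  d7:0.
Shift M→2, N→4, Q→3, R→4.
Schedule O@1, M@2, N@4, P@1, Q@3, R@4: d1:5  d2:5  d3:4  d4:5  d5:3  d6:3  d7:3 — peak 5.

5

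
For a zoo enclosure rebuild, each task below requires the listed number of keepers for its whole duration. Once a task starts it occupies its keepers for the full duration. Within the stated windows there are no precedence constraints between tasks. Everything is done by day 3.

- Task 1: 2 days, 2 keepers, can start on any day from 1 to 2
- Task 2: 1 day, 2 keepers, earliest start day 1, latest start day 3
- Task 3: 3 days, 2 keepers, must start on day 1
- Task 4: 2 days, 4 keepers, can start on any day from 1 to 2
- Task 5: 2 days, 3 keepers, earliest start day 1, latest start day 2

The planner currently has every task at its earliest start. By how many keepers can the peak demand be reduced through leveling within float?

Early-start peak: d1:13  d2:11  d3:2 ⇒ 13.
Leveled (Task 1@1, Task 2@1, Task 3@1, Task 4@1, Task 5@2): d1:10  d2:11  d3:5 ⇒ 11.
Reduction 13 − 11 = 2.

2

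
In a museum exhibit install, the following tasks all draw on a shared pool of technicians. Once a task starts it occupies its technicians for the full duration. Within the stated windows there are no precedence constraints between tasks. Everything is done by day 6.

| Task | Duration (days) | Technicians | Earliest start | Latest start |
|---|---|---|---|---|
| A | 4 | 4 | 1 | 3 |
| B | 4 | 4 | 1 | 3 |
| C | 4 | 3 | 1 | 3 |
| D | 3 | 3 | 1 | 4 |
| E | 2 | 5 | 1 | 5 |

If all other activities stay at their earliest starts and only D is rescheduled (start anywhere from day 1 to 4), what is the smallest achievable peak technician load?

D@1: d1:19  d2:19  d3:14  d4:11  d5:0  d6:0 → peak 19
D@2: d1:16  d2:19  d3:14  d4:14  d5:0  d6:0 → peak 19
D@3: d1:16  d2:16  d3:14  d4:14  d5:3  d6:0 → peak 16
D@4: d1:16  d2:16  d3:11  d4:14  d5:3  d6:3 → peak 16
Best is D@3, peak 16.

16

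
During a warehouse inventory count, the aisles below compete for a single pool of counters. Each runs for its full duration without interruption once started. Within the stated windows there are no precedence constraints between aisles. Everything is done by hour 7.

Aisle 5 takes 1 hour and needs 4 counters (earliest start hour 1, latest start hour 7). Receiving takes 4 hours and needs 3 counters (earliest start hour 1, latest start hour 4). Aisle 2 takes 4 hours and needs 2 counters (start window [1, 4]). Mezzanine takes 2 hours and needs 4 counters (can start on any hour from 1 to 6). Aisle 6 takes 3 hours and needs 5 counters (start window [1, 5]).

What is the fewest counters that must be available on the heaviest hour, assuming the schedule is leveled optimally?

Early-start (Aisle 5@1, Receiving@1, Aisle 2@1, Mezzanine@1, Aisle 6@1) gives peak 18: h1:18  h2:14  h3:10  h4:5  h5:0  h6:0  h7:0.
Shift Aisle 2→4, Mezzanine→2, Aisle 6→5.
Schedule Aisle 5@1, Receiving@1, Aisle 2@4, Mezzanine@2, Aisle 6@5: h1:7  h2:7  h3:7  h4:5  h5:7  h6:7  h7:7 — peak 7.
Total counter-hours = 47 over 7 hours ⇒ peak ≥ ⌈47/7⌉ = 7, so 7 is optimal.

7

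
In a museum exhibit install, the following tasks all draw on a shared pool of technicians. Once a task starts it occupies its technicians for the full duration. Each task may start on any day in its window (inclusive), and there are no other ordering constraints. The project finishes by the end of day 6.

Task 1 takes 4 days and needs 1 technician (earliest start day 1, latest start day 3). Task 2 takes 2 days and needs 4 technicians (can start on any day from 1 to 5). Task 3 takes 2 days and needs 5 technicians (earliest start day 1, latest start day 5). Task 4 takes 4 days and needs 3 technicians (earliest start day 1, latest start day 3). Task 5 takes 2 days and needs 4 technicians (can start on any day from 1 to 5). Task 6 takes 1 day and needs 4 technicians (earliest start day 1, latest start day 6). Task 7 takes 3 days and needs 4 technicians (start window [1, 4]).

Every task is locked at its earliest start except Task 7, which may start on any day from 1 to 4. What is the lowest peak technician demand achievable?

Task 7@1: d1:25  d2:21  d3:8  d4:4  d5:0  d6:0 → peak 25
Task 7@2: d1:21  d2:21  d3:8  d4:8  d5:0  d6:0 → peak 21
Task 7@3: d1:21  d2:17  d3:8  d4:8  d5:4  d6:0 → peak 21
Task 7@4: d1:21  d2:17  d3:4  d4:8  d5:4  d6:4 → peak 21
Best is Task 7@2, peak 21.

21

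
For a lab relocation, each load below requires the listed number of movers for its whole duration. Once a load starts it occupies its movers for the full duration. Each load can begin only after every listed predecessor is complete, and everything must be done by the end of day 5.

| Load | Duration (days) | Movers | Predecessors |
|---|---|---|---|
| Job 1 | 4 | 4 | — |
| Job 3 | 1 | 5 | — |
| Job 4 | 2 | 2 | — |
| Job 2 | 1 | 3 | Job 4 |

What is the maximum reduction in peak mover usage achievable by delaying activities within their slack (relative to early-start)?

Early-start peak: d1:11  d2:6  d3:7  d4:4  d5:0 ⇒ 11.
Leveled (Job 1@1, Job 3@5, Job 4@1, Job 2@3): d1:6  d2:6  d3:7  d4:4  d5:5 ⇒ 7.
Reduction 11 − 7 = 4.

4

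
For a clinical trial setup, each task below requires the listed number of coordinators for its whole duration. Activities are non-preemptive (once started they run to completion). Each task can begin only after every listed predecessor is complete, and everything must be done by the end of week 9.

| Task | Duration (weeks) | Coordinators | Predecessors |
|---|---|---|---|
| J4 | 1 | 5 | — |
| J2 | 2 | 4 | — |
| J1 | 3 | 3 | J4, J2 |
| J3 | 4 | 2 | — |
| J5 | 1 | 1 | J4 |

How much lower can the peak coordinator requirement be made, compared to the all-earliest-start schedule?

Early-start peak: w1:11  w2:7  w3:5  w4:5  w5:3  w6:0  w7:0  w8:0  w9:0 ⇒ 11.
Leveled (J4@1, J2@2, J1@4, J3@4, J5@2): w1:5  w2:5  w3:4  w4:5  w5:5  w6:5  w7:2  w8:0  w9:0 ⇒ 5.
Reduction 11 − 5 = 6.

6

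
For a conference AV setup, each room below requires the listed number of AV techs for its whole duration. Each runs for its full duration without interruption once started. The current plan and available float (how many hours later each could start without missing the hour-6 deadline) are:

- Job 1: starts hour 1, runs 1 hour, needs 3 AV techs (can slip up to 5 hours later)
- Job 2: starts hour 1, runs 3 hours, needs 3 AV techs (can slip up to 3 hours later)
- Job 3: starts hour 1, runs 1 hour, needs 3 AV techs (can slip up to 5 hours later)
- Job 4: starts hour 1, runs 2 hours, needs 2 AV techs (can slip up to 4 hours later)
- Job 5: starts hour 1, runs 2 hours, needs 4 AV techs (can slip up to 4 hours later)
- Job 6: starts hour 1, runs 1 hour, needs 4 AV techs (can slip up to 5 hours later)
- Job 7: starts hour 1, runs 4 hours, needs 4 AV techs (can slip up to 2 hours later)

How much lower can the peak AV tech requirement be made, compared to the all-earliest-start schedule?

Early-start peak: h1:23  h2:13  h3:7  h4:4  h5:0  h6:0 ⇒ 23.
Leveled (Job 1@1, Job 2@1, Job 3@2, Job 4@1, Job 5@4, Job 6@6, Job 7@3): h1:8  h2:8  h3:7  h4:8  h5:8  h6:8 ⇒ 8.
Reduction 23 − 8 = 15.

15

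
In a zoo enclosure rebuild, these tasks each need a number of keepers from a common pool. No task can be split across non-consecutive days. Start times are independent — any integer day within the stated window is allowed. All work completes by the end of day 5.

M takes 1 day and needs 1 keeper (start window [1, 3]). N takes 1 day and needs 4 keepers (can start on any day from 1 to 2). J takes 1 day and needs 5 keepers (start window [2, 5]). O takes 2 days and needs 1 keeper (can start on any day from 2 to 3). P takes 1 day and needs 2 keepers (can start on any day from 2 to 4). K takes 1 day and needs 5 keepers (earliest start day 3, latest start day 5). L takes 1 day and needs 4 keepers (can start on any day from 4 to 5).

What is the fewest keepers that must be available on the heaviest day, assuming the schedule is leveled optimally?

5

Early-start (M@1, N@1, J@2, O@2, P@2, K@3, L@4) gives peak 8: d1:5  d2:8  d3:6  d4:4  d5:0.
Shift O→3, P→3, K→5.
Schedule M@1, N@1, J@2, O@3, P@3, K@5, L@4: d1:5  d2:5  d3:3  d4:5  d5:5 — peak 5.
Total keeper-days = 23 over 5 days ⇒ peak ≥ ⌈23/5⌉ = 5, so 5 is optimal.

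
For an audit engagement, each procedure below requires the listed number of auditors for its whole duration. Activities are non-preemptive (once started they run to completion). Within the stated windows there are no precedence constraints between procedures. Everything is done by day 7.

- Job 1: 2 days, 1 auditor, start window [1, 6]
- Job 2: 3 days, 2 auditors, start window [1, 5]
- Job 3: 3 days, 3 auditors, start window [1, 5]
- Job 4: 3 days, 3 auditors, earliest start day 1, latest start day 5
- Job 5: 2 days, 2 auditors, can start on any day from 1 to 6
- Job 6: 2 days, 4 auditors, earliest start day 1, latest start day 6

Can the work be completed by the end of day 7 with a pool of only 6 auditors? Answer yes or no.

Schedule Job 1@1, Job 2@1, Job 3@5, Job 4@5, Job 5@1, Job 6@3: d1:5  d2:5  d3:6  d4:4  d5:6  d6:6  d7:6 — peak 6 ≤ 6.

yes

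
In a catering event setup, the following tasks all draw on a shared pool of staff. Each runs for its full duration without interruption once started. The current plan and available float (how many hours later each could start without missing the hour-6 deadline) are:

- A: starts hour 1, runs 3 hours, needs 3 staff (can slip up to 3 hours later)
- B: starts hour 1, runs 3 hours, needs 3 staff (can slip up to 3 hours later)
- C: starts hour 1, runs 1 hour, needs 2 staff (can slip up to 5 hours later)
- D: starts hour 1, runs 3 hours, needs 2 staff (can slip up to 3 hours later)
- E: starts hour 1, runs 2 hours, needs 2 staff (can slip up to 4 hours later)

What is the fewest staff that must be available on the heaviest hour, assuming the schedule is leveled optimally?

Early-start (A@1, B@1, C@1, D@1, E@1) gives peak 12: h1:12  h2:10  h3:8  h4:0  h5:0  h6:0.
Shift B→4, D→2, E→5.
Schedule A@1, B@4, C@1, D@2, E@5: h1:5  h2:5  h3:5  h4:5  h5:5  h6:5 — peak 5.
Total staffer-hours = 30 over 6 hours ⇒ peak ≥ ⌈30/6⌉ = 5, so 5 is optimal.

5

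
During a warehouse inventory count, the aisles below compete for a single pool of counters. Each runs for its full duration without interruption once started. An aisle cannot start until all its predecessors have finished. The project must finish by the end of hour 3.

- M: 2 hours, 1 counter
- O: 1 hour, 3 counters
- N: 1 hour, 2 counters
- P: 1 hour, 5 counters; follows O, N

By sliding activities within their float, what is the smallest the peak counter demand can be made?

5

Early-start (M@1, O@1, N@1, P@2) gives peak 6: h1:6  h2:6  h3:0.
Shift N→2, P→3.
Schedule M@1, O@1, N@2, P@3: h1:4  h2:3  h3:5 — peak 5.
No arrangement of the 10 feasible schedules does better.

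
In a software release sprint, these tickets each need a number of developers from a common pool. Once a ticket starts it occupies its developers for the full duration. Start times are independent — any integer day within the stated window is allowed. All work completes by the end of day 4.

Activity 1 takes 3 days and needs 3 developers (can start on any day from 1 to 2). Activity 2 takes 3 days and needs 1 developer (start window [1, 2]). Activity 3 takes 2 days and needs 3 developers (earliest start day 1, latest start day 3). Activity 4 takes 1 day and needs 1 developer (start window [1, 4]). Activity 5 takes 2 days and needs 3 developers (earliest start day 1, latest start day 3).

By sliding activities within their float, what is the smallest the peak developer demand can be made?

Early-start (Activity 1@1, Activity 2@1, Activity 3@1, Activity 4@1, Activity 5@1) gives peak 11: d1:11  d2:10  d3:4  d4:0.
Shift Activity 4→4, Activity 5→3.
Schedule Activity 1@1, Activity 2@1, Activity 3@1, Activity 4@4, Activity 5@3: d1:7  d2:7  d3:7  d4:4 — peak 7.
Total developer-days = 25 over 4 days ⇒ peak ≥ ⌈25/4⌉ = 7, so 7 is optimal.

7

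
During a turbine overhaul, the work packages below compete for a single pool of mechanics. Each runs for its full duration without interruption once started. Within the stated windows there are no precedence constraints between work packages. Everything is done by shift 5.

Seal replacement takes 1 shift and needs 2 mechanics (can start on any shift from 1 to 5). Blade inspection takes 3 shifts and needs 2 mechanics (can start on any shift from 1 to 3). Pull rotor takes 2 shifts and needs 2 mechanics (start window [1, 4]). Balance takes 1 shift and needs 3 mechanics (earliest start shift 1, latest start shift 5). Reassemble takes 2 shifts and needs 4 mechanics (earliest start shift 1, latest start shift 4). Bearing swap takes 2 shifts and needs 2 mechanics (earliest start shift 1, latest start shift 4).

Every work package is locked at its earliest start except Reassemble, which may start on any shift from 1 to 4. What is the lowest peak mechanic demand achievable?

Reassemble@1: s1:15  s2:10  s3:2  s4:0  s5:0 → peak 15
Reassemble@2: s1:11  s2:10  s3:6  s4:0  s5:0 → peak 11
Reassemble@3: s1:11  s2:6  s3:6  s4:4  s5:0 → peak 11
Reassemble@4: s1:11  s2:6  s3:2  s4:4  s5:4 → peak 11
Best is Reassemble@2, peak 11.

11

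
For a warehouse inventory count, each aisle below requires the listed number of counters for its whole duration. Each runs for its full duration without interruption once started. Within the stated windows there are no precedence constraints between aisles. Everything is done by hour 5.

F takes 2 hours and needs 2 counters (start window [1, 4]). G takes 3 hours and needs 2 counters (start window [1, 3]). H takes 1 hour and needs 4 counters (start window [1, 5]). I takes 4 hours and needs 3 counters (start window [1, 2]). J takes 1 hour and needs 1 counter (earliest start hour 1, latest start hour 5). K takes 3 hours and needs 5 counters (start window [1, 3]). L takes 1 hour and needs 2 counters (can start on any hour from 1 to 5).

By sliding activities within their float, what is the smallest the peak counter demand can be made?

Early-start (F@1, G@1, H@1, I@1, J@1, K@1, L@1) gives peak 19: h1:19  h2:12  h3:10  h4:3  h5:0.
Shift I→2, K→3, L→2.
Schedule F@1, G@1, H@1, I@2, J@1, K@3, L@2: h1:9  h2:9  h3:10  h4:8  h5:8 — peak 10.

10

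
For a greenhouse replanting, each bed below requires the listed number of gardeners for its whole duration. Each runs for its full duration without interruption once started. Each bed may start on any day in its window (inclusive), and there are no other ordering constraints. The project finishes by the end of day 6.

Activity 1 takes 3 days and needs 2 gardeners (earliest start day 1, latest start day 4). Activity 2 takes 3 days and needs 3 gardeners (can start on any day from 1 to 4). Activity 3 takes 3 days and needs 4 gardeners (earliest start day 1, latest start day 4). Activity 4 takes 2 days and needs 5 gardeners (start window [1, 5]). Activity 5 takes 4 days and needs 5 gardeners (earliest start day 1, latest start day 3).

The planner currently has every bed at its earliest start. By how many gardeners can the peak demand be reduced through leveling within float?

9

Early-start peak: d1:19  d2:19  d3:14  d4:5  d5:0  d6:0 ⇒ 19.
Leveled (Activity 1@1, Activity 2@1, Activity 3@4, Activity 4@1, Activity 5@3): d1:10  d2:10  d3:10  d4:9  d5:9  d6:9 ⇒ 10.
Reduction 19 − 10 = 9.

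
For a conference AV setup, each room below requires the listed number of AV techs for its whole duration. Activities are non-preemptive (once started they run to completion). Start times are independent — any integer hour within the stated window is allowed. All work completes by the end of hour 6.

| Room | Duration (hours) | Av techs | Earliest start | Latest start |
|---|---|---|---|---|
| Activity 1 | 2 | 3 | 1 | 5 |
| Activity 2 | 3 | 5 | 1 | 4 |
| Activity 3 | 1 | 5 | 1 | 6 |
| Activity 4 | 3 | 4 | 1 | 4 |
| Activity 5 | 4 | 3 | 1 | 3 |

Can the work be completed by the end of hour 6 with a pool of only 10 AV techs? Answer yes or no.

yes

Schedule Activity 1@1, Activity 2@4, Activity 3@5, Activity 4@1, Activity 5@1: h1:10  h2:10  h3:7  h4:8  h5:10  h6:5 — peak 10 ≤ 10.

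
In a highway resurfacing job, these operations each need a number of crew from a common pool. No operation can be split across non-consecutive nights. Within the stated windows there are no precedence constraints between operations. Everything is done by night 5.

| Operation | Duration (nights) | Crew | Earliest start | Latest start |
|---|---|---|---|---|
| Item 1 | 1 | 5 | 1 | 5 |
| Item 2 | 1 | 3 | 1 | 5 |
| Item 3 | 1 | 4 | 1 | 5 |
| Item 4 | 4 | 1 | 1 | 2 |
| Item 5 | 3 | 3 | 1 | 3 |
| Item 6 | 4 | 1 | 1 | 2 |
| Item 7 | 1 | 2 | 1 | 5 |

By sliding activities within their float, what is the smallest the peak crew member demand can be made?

7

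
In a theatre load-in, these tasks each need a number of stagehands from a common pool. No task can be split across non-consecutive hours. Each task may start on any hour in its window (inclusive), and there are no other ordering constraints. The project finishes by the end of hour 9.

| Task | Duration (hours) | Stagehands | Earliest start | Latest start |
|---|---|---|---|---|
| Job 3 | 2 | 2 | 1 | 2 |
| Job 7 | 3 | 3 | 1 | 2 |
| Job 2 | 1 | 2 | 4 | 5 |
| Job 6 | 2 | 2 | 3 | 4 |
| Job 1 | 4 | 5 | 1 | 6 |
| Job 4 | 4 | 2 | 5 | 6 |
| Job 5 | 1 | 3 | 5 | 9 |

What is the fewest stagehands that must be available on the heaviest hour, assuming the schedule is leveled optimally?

Early-start (Job 3@1, Job 7@1, Job 2@4, Job 6@3, Job 1@1, Job 4@5, Job 5@5) gives peak 10: h1:10  h2:10  h3:10  h4:9  h5:5  h6:2  h7:2  h8:2  h9:0.
Shift Job 1→5, Job 5→9.
Schedule Job 3@1, Job 7@1, Job 2@4, Job 6@3, Job 1@5, Job 4@5, Job 5@9: h1:5  h2:5  h3:5  h4:4  h5:7  h6:7  h7:7  h8:7  h9:3 — peak 7.

7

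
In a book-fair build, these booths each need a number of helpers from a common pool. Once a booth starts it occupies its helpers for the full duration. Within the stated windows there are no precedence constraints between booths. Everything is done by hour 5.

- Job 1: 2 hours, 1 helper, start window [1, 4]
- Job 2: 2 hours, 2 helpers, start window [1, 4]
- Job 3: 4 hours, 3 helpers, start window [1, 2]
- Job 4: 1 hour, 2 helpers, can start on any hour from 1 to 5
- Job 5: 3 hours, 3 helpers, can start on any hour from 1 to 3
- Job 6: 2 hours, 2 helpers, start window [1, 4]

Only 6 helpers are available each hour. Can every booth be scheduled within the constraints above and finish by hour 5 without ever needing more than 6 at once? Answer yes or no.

no

Total helper-hours = 33; over 5 hours the average is 33/5 > 6, so some hour must exceed 6.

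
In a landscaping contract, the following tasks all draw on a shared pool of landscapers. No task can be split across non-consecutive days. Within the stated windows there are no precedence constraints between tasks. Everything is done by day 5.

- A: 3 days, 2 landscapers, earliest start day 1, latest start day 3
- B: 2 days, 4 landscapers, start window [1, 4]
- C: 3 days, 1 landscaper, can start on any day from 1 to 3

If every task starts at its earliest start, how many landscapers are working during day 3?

At early start, day 3 has: A, C.
Demand: 2 + 1 = 3.

3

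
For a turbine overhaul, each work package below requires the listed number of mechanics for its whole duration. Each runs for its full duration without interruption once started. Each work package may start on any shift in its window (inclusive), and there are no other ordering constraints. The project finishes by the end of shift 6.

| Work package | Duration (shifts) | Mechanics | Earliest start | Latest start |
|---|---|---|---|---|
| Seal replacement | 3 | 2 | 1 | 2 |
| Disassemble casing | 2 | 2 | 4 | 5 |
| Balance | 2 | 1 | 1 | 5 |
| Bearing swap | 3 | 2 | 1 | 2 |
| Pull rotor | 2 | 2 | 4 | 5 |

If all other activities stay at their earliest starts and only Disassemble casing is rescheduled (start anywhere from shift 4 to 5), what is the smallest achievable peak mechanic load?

Disassemble casing@4: s1:5  s2:5  s3:4  s4:4  s5:4  s6:0 → peak 5
Disassemble casing@5: s1:5  s2:5  s3:4  s4:2  s5:4  s6:2 → peak 5
Best is Disassemble casing@4, peak 5.

5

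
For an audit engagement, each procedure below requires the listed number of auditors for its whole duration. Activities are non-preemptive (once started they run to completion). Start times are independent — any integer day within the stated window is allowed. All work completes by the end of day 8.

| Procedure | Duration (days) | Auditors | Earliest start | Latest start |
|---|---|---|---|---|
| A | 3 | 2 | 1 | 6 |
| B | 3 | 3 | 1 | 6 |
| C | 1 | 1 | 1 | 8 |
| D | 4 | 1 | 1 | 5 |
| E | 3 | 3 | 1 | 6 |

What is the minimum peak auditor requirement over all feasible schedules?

5

Early-start (A@1, B@1, C@1, D@1, E@1) gives peak 10: d1:10  d2:9  d3:9  d4:1  d5:0  d6:0  d7:0  d8:0.
Shift C→4, D→4, E→4.
Schedule A@1, B@1, C@4, D@4, E@4: d1:5  d2:5  d3:5  d4:5  d5:4  d6:4  d7:1  d8:0 — peak 5.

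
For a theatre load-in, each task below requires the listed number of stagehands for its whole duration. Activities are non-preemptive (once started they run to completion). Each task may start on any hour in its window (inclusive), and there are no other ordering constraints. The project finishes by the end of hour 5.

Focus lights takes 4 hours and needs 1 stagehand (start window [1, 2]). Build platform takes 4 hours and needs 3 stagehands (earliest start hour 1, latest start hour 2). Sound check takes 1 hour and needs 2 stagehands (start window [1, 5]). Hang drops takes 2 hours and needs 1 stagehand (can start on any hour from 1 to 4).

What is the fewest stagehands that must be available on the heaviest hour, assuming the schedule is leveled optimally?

Early-start (Focus lights@1, Build platform@1, Sound check@1, Hang drops@1) gives peak 7: h1:7  h2:5  h3:4  h4:4  h5:0.
Shift Sound check→5.
Schedule Focus lights@1, Build platform@1, Sound check@5, Hang drops@1: h1:5  h2:5  h3:4  h4:4  h5:2 — peak 5.

5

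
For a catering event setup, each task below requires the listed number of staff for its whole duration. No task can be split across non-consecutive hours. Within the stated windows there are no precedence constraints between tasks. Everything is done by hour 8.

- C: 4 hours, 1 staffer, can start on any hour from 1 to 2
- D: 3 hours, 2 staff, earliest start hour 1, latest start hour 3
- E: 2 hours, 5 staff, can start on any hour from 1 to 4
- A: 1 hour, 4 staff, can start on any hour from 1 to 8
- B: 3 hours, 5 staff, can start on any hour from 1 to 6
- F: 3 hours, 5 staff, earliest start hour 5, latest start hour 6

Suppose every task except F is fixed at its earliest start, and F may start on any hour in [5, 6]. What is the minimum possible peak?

F@5: h1:17  h2:13  h3:8  h4:1  h5:5  h6:5  h7:5  h8:0 → peak 17
F@6: h1:17  h2:13  h3:8  h4:1  h5:0  h6:5  h7:5  h8:5 → peak 17
Best is F@5, peak 17.

17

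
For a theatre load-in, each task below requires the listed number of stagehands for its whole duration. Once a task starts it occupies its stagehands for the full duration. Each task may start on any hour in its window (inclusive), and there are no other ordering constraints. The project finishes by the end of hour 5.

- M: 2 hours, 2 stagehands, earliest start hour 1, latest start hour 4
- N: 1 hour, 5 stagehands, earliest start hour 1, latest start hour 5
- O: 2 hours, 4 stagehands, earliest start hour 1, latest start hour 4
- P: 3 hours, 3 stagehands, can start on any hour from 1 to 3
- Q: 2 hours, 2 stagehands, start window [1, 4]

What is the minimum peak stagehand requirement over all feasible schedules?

7

Early-start (M@1, N@1, O@1, P@1, Q@1) gives peak 16: h1:16  h2:11  h3:3  h4:0  h5:0.
Shift O→2, P→3, Q→4.
Schedule M@1, N@1, O@2, P@3, Q@4: h1:7  h2:6  h3:7  h4:5  h5:5 — peak 7.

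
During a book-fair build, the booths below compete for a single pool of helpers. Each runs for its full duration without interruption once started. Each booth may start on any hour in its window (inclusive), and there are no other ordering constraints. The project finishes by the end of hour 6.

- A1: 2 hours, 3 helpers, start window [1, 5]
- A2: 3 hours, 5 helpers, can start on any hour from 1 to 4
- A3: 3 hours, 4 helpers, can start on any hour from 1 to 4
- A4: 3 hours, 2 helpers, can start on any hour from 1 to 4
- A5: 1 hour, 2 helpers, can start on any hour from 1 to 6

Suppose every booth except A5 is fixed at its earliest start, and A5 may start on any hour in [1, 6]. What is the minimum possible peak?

14

A5@1: h1:16  h2:14  h3:11  h4:0  h5:0  h6:0 → peak 16
A5@2: h1:14  h2:16  h3:11  h4:0  h5:0  h6:0 → peak 16
A5@3: h1:14  h2:14  h3:13  h4:0  h5:0  h6:0 → peak 14
A5@4: h1:14  h2:14  h3:11  h4:2  h5:0  h6:0 → peak 14
A5@5: h1:14  h2:14  h3:11  h4:0  h5:2  h6:0 → peak 14
A5@6: h1:14  h2:14  h3:11  h4:0  h5:0  h6:2 → peak 14
Best is A5@3, peak 14.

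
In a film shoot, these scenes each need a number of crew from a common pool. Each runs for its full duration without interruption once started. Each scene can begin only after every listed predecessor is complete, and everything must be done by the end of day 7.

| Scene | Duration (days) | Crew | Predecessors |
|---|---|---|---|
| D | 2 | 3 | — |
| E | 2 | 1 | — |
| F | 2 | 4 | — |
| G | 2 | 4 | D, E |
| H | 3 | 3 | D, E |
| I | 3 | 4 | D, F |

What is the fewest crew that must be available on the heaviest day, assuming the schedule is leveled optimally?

7

Early-start (D@1, E@1, F@1, G@3, H@3, I@3) gives peak 11: d1:8  d2:8  d3:11  d4:11  d5:7  d6:0  d7:0.
Shift E→3, G→6, H→5.
Schedule D@1, E@3, F@1, G@6, H@5, I@3: d1:7  d2:7  d3:5  d4:5  d5:7  d6:7  d7:7 — peak 7.
Total crew member-days = 45 over 7 days ⇒ peak ≥ ⌈45/7⌉ = 7, so 7 is optimal.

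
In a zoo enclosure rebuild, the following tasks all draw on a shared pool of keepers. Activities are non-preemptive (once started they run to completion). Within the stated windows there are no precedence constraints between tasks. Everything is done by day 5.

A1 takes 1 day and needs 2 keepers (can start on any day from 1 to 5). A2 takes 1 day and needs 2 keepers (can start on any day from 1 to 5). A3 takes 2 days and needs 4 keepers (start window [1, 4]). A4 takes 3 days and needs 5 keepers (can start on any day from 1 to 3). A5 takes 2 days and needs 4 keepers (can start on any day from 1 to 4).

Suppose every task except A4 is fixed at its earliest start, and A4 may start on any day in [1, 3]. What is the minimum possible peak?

A4@1: d1:17  d2:13  d3:5  d4:0  d5:0 → peak 17
A4@2: d1:12  d2:13  d3:5  d4:5  d5:0 → peak 13
A4@3: d1:12  d2:8  d3:5  d4:5  d5:5 → peak 12
Best is A4@3, peak 12.

12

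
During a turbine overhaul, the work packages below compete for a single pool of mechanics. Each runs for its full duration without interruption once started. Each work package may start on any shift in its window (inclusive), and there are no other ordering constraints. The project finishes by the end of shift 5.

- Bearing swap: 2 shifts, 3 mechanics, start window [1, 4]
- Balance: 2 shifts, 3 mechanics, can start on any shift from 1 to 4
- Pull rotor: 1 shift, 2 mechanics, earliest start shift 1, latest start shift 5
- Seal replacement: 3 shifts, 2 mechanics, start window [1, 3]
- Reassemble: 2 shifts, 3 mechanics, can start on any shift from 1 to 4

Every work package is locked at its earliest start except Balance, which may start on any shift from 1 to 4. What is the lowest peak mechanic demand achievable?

10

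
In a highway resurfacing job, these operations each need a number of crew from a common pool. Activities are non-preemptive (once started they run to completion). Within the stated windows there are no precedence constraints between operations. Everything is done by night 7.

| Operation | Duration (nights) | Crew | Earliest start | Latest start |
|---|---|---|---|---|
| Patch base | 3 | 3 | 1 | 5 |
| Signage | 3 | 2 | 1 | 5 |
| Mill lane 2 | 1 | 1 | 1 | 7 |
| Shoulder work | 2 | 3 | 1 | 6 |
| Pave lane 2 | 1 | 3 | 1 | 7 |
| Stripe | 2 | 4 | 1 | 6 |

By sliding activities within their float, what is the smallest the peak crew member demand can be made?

6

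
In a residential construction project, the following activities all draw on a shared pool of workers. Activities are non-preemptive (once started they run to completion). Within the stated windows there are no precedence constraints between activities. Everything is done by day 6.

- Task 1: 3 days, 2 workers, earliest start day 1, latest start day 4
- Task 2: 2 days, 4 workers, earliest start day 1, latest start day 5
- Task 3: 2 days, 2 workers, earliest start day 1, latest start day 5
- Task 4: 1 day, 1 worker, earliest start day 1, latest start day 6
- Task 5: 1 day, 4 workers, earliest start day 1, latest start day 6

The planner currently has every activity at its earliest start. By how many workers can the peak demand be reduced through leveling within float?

Early-start peak: d1:13  d2:8  d3:2  d4:0  d5:0  d6:0 ⇒ 13.
Leveled (Task 1@1, Task 2@4, Task 3@1, Task 4@3, Task 5@6): d1:4  d2:4  d3:3  d4:4  d5:4  d6:4 ⇒ 4.
Reduction 13 − 4 = 9.

9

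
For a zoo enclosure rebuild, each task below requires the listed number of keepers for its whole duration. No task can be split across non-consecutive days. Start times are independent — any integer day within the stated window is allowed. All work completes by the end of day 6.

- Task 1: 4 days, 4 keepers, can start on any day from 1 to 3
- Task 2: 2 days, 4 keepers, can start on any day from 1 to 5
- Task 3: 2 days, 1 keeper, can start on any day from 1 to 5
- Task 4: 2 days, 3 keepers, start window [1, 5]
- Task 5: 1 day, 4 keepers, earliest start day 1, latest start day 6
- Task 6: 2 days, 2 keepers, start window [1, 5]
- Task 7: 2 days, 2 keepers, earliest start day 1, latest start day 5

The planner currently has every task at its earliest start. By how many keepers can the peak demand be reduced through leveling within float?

Early-start peak: d1:20  d2:16  d3:4  d4:4  d5:0  d6:0 ⇒ 20.
Leveled (Task 1@1, Task 2@1, Task 3@3, Task 4@3, Task 5@5, Task 6@5, Task 7@5): d1:8  d2:8  d3:8  d4:8  d5:8  d6:4 ⇒ 8.
Reduction 20 − 8 = 12.

12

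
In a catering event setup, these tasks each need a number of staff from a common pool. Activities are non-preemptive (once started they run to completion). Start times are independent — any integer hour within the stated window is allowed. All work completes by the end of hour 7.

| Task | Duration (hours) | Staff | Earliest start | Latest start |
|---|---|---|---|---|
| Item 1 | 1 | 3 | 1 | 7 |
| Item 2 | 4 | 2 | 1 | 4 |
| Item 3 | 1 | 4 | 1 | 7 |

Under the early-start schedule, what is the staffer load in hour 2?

2

At early start, hour 2 has: Item 2.
Demand: 2 = 2.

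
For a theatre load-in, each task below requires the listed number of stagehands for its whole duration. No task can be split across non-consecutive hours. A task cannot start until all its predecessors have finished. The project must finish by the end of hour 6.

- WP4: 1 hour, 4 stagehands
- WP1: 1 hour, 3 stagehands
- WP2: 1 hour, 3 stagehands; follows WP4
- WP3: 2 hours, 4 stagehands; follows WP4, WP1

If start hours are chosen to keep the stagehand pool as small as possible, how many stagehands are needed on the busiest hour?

Early-start (WP4@1, WP1@1, WP2@2, WP3@2) gives peak 7: h1:7  h2:7  h3:4  h4:0  h5:0  h6:0.
Shift WP1→2, WP2→3, WP3→4.
Schedule WP4@1, WP1@2, WP2@3, WP3@4: h1:4  h2:3  h3:3  h4:4  h5:4  h6:0 — peak 4.

4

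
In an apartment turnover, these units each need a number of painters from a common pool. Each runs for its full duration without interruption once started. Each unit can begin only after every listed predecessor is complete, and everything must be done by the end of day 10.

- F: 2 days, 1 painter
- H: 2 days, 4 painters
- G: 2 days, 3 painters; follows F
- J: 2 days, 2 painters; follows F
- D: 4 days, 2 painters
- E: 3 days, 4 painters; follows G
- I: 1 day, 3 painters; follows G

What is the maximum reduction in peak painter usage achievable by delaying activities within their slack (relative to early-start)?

2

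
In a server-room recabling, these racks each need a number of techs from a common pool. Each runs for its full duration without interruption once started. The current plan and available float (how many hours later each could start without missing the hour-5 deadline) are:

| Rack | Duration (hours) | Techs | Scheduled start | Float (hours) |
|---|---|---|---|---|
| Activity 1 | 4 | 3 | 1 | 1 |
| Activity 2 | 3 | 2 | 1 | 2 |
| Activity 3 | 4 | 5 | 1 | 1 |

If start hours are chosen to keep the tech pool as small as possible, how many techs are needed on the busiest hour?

10

Schedule Activity 1@1, Activity 2@1, Activity 3@1: h1:10  h2:10  h3:10  h4:8  h5:0 — peak 10.
No arrangement of the 12 feasible schedules does better.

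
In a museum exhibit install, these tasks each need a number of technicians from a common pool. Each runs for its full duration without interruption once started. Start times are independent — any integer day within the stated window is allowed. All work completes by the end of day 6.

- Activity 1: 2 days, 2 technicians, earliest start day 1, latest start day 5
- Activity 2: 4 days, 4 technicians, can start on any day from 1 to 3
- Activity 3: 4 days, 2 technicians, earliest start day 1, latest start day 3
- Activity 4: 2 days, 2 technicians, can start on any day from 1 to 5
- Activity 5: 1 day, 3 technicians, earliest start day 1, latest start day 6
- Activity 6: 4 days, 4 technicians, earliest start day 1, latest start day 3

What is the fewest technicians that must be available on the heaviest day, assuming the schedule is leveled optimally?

10

Early-start (Activity 1@1, Activity 2@1, Activity 3@1, Activity 4@1, Activity 5@1, Activity 6@1) gives peak 17: d1:17  d2:14  d3:10  d4:10  d5:0  d6:0.
Shift Activity 5→5, Activity 6→3.
Schedule Activity 1@1, Activity 2@1, Activity 3@1, Activity 4@1, Activity 5@5, Activity 6@3: d1:10  d2:10  d3:10  d4:10  d5:7  d6:4 — peak 10.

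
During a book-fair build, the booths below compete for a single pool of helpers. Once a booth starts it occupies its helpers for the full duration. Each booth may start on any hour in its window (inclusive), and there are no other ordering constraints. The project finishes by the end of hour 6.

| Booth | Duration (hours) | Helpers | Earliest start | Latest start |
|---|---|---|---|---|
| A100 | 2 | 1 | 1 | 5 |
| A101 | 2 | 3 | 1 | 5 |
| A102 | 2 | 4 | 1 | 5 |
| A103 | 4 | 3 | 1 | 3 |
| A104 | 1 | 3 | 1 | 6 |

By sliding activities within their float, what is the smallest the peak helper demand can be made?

6

Early-start (A100@1, A101@1, A102@1, A103@1, A104@1) gives peak 14: h1:14  h2:11  h3:3  h4:3  h5:0  h6:0.
Shift A101→3, A103→3, A104→5.
Schedule A100@1, A101@3, A102@1, A103@3, A104@5: h1:5  h2:5  h3:6  h4:6  h5:6  h6:3 — peak 6.
Total helper-hours = 31 over 6 hours ⇒ peak ≥ ⌈31/6⌉ = 6, so 6 is optimal.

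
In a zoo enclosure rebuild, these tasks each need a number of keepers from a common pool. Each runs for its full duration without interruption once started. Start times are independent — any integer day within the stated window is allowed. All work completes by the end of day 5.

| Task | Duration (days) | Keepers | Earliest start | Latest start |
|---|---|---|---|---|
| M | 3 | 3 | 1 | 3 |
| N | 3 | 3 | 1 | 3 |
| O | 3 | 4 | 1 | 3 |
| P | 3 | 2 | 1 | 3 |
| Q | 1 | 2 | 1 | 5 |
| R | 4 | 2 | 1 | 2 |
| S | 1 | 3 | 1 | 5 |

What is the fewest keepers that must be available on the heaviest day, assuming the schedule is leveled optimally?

14

Early-start (M@1, N@1, O@1, P@1, Q@1, R@1, S@1) gives peak 19: d1:19  d2:14  d3:14  d4:2  d5:0.
Shift R→2, S→4.
Schedule M@1, N@1, O@1, P@1, Q@1, R@2, S@4: d1:14  d2:14  d3:14  d4:5  d5:2 — peak 14.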